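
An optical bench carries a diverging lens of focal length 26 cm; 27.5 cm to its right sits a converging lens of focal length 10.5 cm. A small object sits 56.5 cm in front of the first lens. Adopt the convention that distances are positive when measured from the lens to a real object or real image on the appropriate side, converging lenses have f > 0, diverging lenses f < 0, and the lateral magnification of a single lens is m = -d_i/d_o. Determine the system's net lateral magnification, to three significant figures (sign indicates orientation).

-0.0951

Applying the thin-lens equation to the first lens, 1/(-26) = 1/56.5 + 1/d_i1, which gives d_i1 = -17.806 cm.
Its lateral magnification is m_1 = -d_i1/d_o1 = -(-17.806)/56.5 = 0.3152.
The intermediate image is virtual, 17.806 cm to the left of lens 1, so d_o2 = L - d_i1 = 27.5 - (-17.806) = 45.306 cm.
Applying the thin-lens equation again with f_2 = 10.5 cm and d_o2 = 45.306 cm gives d_i2 = 13.668 cm.
m_2 = -(13.668)/(45.306) = -0.3017.
Total m = m_1 x m_2 = (0.3152)(-0.3017) = -0.0951.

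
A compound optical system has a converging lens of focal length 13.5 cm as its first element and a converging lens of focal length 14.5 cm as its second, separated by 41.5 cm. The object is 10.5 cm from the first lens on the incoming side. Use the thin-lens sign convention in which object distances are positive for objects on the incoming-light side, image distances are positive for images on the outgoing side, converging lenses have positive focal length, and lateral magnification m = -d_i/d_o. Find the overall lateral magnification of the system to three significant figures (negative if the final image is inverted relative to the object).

Lens 1: 1/d_i1 = 1/f_1 - 1/d_o1 = 1/13.5 - 1/10.5 = -0.02116 cm^-1, so d_i1 = -47.250 cm.
m_1 = -(-47.250)/10.5 = 4.5000.
The intermediate image is virtual, 47.250 cm to the left of lens 1, so d_o2 = L - d_i1 = 41.5 - (-47.250) = 88.750 cm.
Lens 2: 1/d_i2 = 1/f_2 - 1/d_o2 = 1/14.5 - 1/(88.750) = 0.05770 cm^-1, so d_i2 = 17.332 cm.
m_2 = -(17.332)/(88.750) = -0.1953.
Total m = m_1 x m_2 = (4.5000)(-0.1953) = -0.8788.

-0.879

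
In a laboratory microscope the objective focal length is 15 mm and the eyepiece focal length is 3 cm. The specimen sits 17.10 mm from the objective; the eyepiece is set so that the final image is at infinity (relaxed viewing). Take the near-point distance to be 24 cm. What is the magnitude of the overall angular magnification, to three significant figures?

Convert to cm: f_obj = 15 mm = 1.5 cm; d_o = 17.10 mm = 1.71 cm.
Objective: 1/d_i = 1/f_obj - 1/d_o = 1/1.5 - 1/1.71 = 0.08187 cm^-1, so d_i = 12.214 cm.
m_obj = -d_i/d_o = -12.214/1.71 = -7.143.
Eyepiece angular magnification (image at infinity): M_eye = D/f_e = 24/3 = 8.000.
Overall M = m_obj x M_eye = (-7.143)(8.000) = -57.14.
|M| = 57.14.

57.1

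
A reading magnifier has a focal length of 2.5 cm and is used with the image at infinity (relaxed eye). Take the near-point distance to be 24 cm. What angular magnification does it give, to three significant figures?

9.60

M = D/f = 24/2.5 = 9.600.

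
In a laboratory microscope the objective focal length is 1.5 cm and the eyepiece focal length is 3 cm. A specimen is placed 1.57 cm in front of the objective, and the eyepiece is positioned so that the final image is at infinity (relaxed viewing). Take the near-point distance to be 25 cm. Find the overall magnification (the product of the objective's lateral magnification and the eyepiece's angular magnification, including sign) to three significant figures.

Objective: 1/d_i = 1/f_obj - 1/d_o = 1/1.5 - 1/1.57 = 0.02972 cm^-1, so d_i = 33.643 cm.
m_obj = -d_i/d_o = -33.643/1.57 = -21.429.
Eyepiece angular magnification (image at infinity): M_eye = D/f_e = 25/3 = 8.333.
Overall M = m_obj x M_eye = (-21.429)(8.333) = -178.57.

-179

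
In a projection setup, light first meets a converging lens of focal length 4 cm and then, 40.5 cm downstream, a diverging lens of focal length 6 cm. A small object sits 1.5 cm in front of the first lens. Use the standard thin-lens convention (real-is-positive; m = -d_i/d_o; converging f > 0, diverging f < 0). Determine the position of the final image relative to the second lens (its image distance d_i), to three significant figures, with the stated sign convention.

-5.26 cm

Applying the thin-lens equation to the first lens, 1/4 = 1/1.5 + 1/d_i1, which gives d_i1 = -2.400 cm.
With d_i1 < 0 the first image is virtual and lies on the object side; the object distance for lens 2 is d_o2 = 40.5 - (-2.400) = 42.900 cm.
Applying the thin-lens equation again with f_2 = -6 cm and d_o2 = 42.900 cm gives d_i2 = -5.264 cm.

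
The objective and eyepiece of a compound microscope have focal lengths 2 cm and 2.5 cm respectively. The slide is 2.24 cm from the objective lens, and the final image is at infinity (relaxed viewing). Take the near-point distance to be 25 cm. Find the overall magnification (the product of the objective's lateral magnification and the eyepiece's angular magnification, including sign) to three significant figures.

Objective: 1/d_i = 1/f_obj - 1/d_o = 1/2 - 1/2.24 = 0.05357 cm^-1, so d_i = 18.667 cm.
m_obj = -d_i/d_o = -18.667/2.24 = -8.333.
Eyepiece angular magnification (image at infinity): M_eye = D/f_e = 25/2.5 = 10.000.
Overall M = m_obj x M_eye = (-8.333)(10.000) = -83.33.

-83.3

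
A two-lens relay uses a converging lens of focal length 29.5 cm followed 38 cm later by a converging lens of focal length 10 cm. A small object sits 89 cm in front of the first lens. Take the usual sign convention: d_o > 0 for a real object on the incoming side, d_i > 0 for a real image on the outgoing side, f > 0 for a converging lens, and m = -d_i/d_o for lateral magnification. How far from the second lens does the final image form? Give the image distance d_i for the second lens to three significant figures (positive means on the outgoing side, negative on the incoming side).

3.80 cm

Lens 1: 1/d_i1 = 1/f_1 - 1/d_o1 = 1/29.5 - 1/89 = 0.02266 cm^-1, so d_i1 = 44.126 cm.
Since 44.126 cm > 38 cm, the first image lies past the second lens and serves as a virtual object: d_o2 = L - d_i1 = -6.126 cm.
Lens 2: 1/d_i2 = 1/f_2 - 1/d_o2 = 1/10 - 1/(-6.126) = 0.26324 cm^-1, so d_i2 = 3.799 cm.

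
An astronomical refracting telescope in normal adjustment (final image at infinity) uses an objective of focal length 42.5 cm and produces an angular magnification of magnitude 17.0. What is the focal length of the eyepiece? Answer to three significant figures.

|M| = f_obj/f_eye, so f_eye = f_obj/|M| = 42.5/17.0 = 2.500 cm.

2.50 cm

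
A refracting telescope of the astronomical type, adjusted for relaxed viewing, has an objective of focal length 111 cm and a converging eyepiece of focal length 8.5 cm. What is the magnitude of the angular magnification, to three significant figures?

|M| = f_obj/|f_eye| = 111/8.5 = 13.059.

13.1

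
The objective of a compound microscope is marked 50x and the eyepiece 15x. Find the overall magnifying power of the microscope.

The overall magnification of a compound microscope is the product of the objective and eyepiece magnifications:
M = M_obj x M_eye = 50 x 15 = 750.

750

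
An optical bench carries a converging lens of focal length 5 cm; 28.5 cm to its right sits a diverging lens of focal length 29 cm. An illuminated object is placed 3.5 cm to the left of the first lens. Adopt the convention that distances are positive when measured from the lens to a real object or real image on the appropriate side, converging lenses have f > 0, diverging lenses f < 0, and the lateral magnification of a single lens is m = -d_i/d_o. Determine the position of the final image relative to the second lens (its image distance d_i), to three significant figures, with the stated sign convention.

Lens 1: 1/d_i1 = 1/f_1 - 1/d_o1 = 1/5 - 1/3.5 = -0.08571 cm^-1, so d_i1 = -11.667 cm.
The intermediate image is virtual, 11.667 cm to the left of lens 1, so d_o2 = L - d_i1 = 28.5 - (-11.667) = 40.167 cm.
Lens 2: 1/d_i2 = 1/f_2 - 1/d_o2 = 1/(-29) - 1/(40.167) = -0.05938 cm^-1, so d_i2 = -16.841 cm.

-16.8 cm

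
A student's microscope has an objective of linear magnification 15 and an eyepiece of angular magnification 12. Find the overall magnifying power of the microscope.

The overall magnification of a compound microscope is the product of the objective and eyepiece magnifications:
M = M_obj x M_eye = 15 x 12 = 180.

180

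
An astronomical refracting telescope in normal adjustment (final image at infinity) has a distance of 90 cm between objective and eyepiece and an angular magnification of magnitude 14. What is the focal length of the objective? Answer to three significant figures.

84.0 cm

In normal adjustment the tube length equals f_obj + f_eye and |M| = f_obj/f_eye.
So f_obj = 14 f_eye and 14 f_eye + f_eye = 90 cm, giving f_eye = 90/15 = 6.000 cm and f_obj = 84.000 cm.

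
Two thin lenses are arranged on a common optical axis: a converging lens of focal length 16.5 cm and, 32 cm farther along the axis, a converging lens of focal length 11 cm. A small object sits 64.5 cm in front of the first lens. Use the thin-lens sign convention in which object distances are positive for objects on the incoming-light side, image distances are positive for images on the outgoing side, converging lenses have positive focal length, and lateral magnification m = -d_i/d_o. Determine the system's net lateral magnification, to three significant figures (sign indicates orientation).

-3.23

First lens: d_i1 = 1/(1/16.5 - 1/64.5) = 22.172 cm.
m_1 = -(22.172)/64.5 = -0.3438.
That image sits 9.828 cm in front of the second lens, so d_o2 = 9.828 cm.
Second lens: d_i2 = 1/(1/11 - 1/(9.828)) = -92.253 cm.
m_2 = -(-92.253)/(9.828) = 9.3867.
Overall magnification: m = m_1 m_2 = -3.2267.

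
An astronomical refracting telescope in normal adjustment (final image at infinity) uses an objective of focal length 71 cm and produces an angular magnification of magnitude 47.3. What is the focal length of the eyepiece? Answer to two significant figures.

|M| = f_obj/f_eye, so f_eye = f_obj/|M| = 71/47.3 = 1.501 cm.

1.5 cm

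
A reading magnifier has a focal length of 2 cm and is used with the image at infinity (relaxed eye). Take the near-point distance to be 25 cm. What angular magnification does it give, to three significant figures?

12.5

M = D/f = 25/2 = 12.500.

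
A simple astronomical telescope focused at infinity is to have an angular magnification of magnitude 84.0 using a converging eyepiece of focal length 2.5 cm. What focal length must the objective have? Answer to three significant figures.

210 cm

|M| = f_obj/|f_eye|, so f_obj = |M| x |f_eye| = 84.0 x 2.5 = 210.000 cm.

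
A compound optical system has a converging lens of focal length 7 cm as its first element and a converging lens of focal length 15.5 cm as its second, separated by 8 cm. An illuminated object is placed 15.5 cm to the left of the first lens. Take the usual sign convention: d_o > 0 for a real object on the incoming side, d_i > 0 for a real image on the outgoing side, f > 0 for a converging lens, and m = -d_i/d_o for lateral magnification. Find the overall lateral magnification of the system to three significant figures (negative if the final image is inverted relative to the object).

Applying the thin-lens equation to the first lens, 1/7 = 1/15.5 + 1/d_i1, which gives d_i1 = 12.765 cm.
Its lateral magnification is m_1 = -d_i1/d_o1 = -(12.765)/15.5 = -0.8235.
Since 12.765 cm > 8 cm, the first image lies past the second lens and serves as a virtual object: d_o2 = L - d_i1 = -4.765 cm.
Applying the thin-lens equation again with f_2 = 15.5 cm and d_o2 = -4.765 cm gives d_i2 = 3.644 cm.
m_2 = -(3.644)/(-4.765) = 0.7649.
The system's lateral magnification is m_1 m_2 = (-0.8235)(0.7649) = -0.6299.

-0.630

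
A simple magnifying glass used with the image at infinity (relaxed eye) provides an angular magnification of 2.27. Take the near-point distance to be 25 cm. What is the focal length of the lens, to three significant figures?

11.0 cm

For the image at infinity, M = D/f.
f = D/M = 25/2.27 = 11.013 cm.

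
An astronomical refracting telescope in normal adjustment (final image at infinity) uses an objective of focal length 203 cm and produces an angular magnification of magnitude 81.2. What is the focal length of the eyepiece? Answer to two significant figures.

2.5 cm

|M| = f_obj/f_eye, so f_eye = f_obj/|M| = 203/81.2 = 2.500 cm.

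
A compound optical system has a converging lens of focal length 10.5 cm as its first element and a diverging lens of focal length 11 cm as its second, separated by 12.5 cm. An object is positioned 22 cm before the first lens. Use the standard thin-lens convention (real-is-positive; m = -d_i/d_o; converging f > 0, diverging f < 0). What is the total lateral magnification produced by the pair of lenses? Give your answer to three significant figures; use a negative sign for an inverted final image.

-2.94

Lens 1: 1/d_i1 = 1/f_1 - 1/d_o1 = 1/10.5 - 1/22 = 0.04978 cm^-1, so d_i1 = 20.087 cm.
m_1 = -(20.087)/22 = -0.9130.
This image would form 20.087 cm past lens 1, i.e. 7.587 cm beyond lens 2, so it is a virtual object for lens 2: d_o2 = 12.5 - 20.087 = -7.587 cm.
Lens 2: 1/d_i2 = 1/f_2 - 1/d_o2 = 1/(-11) - 1/(-7.587) = 0.04090 cm^-1, so d_i2 = 24.452 cm.
m_2 = -(24.452)/(-7.587) = 3.2229.
Overall magnification: m = m_1 m_2 = -2.9427.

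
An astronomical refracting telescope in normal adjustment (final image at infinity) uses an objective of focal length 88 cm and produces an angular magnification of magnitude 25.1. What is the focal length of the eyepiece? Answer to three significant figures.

|M| = f_obj/f_eye, so f_eye = f_obj/|M| = 88/25.1 = 3.506 cm.

3.51 cm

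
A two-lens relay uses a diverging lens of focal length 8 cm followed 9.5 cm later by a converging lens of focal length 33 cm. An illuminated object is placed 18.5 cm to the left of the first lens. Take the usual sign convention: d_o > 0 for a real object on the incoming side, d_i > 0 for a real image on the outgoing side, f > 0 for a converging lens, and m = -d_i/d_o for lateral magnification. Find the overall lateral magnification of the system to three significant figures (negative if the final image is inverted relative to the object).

Lens 1: 1/d_i1 = 1/f_1 - 1/d_o1 = 1/(-8) - 1/18.5 = -0.17905 cm^-1, so d_i1 = -5.585 cm.
m_1 = -(-5.585)/18.5 = 0.3019.
With d_i1 < 0 the first image is virtual and lies on the object side; the object distance for lens 2 is d_o2 = 9.5 - (-5.585) = 15.085 cm.
Lens 2: 1/d_i2 = 1/f_2 - 1/d_o2 = 1/33 - 1/(15.085) = -0.03599 cm^-1, so d_i2 = -27.787 cm.
m_2 = -(-27.787)/(15.085) = 1.8420.
Overall magnification: m = m_1 m_2 = 0.5561.

0.556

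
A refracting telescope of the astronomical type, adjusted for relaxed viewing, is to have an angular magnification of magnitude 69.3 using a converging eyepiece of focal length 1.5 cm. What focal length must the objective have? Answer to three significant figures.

|M| = f_obj/|f_eye|, so f_obj = |M| x |f_eye| = 69.3 x 1.5 = 103.950 cm.

104 cm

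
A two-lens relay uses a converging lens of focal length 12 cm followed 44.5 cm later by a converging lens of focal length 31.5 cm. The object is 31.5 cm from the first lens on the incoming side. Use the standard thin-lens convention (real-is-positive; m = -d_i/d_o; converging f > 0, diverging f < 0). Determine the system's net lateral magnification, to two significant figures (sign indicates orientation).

-3.0

First lens: d_i1 = 1/(1/12 - 1/31.5) = 19.385 cm.
m_1 = -(19.385)/31.5 = -0.6154.
That image sits 25.115 cm in front of the second lens, so d_o2 = 25.115 cm.
Second lens: d_i2 = 1/(1/31.5 - 1/(25.115)) = -123.913 cm.
m_2 = -(-123.913)/(25.115) = 4.9337.
Total m = m_1 x m_2 = (-0.6154)(4.9337) = -3.0361.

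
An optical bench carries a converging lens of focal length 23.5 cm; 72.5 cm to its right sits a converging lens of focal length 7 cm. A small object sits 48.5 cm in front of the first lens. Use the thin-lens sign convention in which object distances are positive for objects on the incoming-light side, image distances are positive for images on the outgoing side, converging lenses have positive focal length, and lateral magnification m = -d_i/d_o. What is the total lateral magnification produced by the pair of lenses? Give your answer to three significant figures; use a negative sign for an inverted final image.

Applying the thin-lens equation to the first lens, 1/23.5 = 1/48.5 + 1/d_i1, which gives d_i1 = 45.590 cm.
Its lateral magnification is m_1 = -d_i1/d_o1 = -(45.590)/48.5 = -0.9400.
That image sits 26.910 cm in front of the second lens, so d_o2 = 26.910 cm.
Applying the thin-lens equation again with f_2 = 7 cm and d_o2 = 26.910 cm gives d_i2 = 9.461 cm.
m_2 = -(9.461)/(26.910) = -0.3516.
Overall magnification: m = m_1 m_2 = 0.3305.

0.330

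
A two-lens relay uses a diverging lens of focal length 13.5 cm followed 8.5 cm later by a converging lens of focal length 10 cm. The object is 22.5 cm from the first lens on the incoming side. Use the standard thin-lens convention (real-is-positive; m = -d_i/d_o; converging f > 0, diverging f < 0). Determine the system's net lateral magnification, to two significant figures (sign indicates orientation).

Applying the thin-lens equation to the first lens, 1/(-13.5) = 1/22.5 + 1/d_i1, which gives d_i1 = -8.438 cm.
Its lateral magnification is m_1 = -d_i1/d_o1 = -(-8.438)/22.5 = 0.3750.
With d_i1 < 0 the first image is virtual and lies on the object side; the object distance for lens 2 is d_o2 = 8.5 - (-8.438) = 16.938 cm.
Applying the thin-lens equation again with f_2 = 10 cm and d_o2 = 16.938 cm gives d_i2 = 24.414 cm.
m_2 = -(24.414)/(16.938) = -1.4414.
The system's lateral magnification is m_1 m_2 = (0.3750)(-1.4414) = -0.5405.

-0.54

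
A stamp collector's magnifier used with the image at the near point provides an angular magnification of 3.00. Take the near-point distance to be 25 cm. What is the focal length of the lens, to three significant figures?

For the image at the near point, M = 1 + D/f.
f = D/(M - 1) = 25/(3.0 - 1) = 12.500 cm.

12.5 cm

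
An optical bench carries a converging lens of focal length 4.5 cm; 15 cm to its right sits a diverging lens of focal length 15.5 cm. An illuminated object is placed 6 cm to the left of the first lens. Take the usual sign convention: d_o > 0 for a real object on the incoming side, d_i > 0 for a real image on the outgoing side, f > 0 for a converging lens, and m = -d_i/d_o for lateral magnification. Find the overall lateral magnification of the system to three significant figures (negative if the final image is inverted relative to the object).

Lens 1: 1/d_i1 = 1/f_1 - 1/d_o1 = 1/4.5 - 1/6 = 0.05556 cm^-1, so d_i1 = 18.000 cm.
m_1 = -(18.000)/6 = -3.0000.
This image would form 18.000 cm past lens 1, i.e. 3.000 cm beyond lens 2, so it is a virtual object for lens 2: d_o2 = 15 - 18.000 = -3.000 cm.
Lens 2: 1/d_i2 = 1/f_2 - 1/d_o2 = 1/(-15.5) - 1/(-3.000) = 0.26882 cm^-1, so d_i2 = 3.720 cm.
m_2 = -(3.720)/(-3.000) = 1.2400.
Total m = m_1 x m_2 = (-3.0000)(1.2400) = -3.7200.

-3.72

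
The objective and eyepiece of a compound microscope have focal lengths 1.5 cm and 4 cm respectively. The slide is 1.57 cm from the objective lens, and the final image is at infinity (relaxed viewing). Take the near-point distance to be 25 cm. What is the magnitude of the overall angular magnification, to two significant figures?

Objective: 1/d_i = 1/f_obj - 1/d_o = 1/1.5 - 1/1.57 = 0.02972 cm^-1, so d_i = 33.643 cm.
m_obj = -d_i/d_o = -33.643/1.57 = -21.429.
Eyepiece angular magnification (image at infinity): M_eye = D/f_e = 25/4 = 6.250.
Overall M = m_obj x M_eye = (-21.429)(6.250) = -133.93.
|M| = 133.93.

130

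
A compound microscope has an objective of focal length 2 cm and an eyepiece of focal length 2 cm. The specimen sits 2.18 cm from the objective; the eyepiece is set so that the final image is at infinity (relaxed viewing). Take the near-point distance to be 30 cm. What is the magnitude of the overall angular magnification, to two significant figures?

Objective: 1/d_i = 1/f_obj - 1/d_o = 1/2 - 1/2.18 = 0.04128 cm^-1, so d_i = 24.222 cm.
m_obj = -d_i/d_o = -24.222/2.18 = -11.111.
Eyepiece angular magnification (image at infinity): M_eye = D/f_e = 30/2 = 15.000.
Overall M = m_obj x M_eye = (-11.111)(15.000) = -166.67.
|M| = 166.67.

170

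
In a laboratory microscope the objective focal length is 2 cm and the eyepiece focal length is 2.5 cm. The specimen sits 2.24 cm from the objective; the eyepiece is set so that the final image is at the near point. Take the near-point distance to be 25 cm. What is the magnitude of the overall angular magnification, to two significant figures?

Objective: 1/d_i = 1/f_obj - 1/d_o = 1/2 - 1/2.24 = 0.05357 cm^-1, so d_i = 18.667 cm.
m_obj = -d_i/d_o = -18.667/2.24 = -8.333.
Eyepiece angular magnification (image at near point): M_eye = 1 + D/f_e = 1 + 25/2.5 = 11.000.
Overall M = m_obj x M_eye = (-8.333)(11.000) = -91.67.
|M| = 91.67.

92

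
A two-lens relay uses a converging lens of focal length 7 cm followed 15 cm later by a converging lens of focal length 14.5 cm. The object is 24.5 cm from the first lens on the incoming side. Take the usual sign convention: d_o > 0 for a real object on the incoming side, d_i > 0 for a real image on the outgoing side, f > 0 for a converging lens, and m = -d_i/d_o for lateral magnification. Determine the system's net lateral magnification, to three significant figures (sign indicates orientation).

-0.624

First lens: d_i1 = 1/(1/7 - 1/24.5) = 9.800 cm.
m_1 = -(9.800)/24.5 = -0.4000.
That image sits 5.200 cm in front of the second lens, so d_o2 = 5.200 cm.
Second lens: d_i2 = 1/(1/14.5 - 1/(5.200)) = -8.108 cm.
m_2 = -(-8.108)/(5.200) = 1.5591.
Total m = m_1 x m_2 = (-0.4000)(1.5591) = -0.6237.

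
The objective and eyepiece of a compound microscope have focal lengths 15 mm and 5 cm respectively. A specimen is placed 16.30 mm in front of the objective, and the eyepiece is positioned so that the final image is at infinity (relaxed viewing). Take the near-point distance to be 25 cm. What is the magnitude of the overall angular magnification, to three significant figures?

Convert to cm: f_obj = 15 mm = 1.5 cm; d_o = 16.30 mm = 1.63 cm.
Objective: 1/d_i = 1/f_obj - 1/d_o = 1/1.5 - 1/1.63 = 0.05317 cm^-1, so d_i = 18.808 cm.
m_obj = -d_i/d_o = -18.808/1.63 = -11.538.
Eyepiece angular magnification (image at infinity): M_eye = D/f_e = 25/5 = 5.000.
Overall M = m_obj x M_eye = (-11.538)(5.000) = -57.69.
|M| = 57.69.

57.7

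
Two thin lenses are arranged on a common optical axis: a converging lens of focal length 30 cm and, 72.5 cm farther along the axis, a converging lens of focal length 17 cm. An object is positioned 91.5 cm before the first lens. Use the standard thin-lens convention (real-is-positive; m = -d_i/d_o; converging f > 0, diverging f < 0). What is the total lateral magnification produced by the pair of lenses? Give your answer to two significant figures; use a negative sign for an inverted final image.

0.76

First lens: d_i1 = 1/(1/30 - 1/91.5) = 44.634 cm.
m_1 = -(44.634)/91.5 = -0.4878.
The intermediate image is 44.634 cm to the right of lens 1, so d_o2 = L - d_i1 = 72.5 - 44.634 = 27.866 cm.
Second lens: d_i2 = 1/(1/17 - 1/(27.866)) = 43.597 cm.
m_2 = -(43.597)/(27.866) = -1.5645.
The system's lateral magnification is m_1 m_2 = (-0.4878)(-1.5645) = 0.7632.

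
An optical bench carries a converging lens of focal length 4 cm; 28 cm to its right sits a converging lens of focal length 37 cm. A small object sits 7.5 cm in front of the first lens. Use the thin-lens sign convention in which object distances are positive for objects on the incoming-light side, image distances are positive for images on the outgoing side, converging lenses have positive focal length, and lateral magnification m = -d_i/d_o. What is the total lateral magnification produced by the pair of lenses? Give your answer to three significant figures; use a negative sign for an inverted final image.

-2.41

Applying the thin-lens equation to the first lens, 1/4 = 1/7.5 + 1/d_i1, which gives d_i1 = 8.571 cm.
Its lateral magnification is m_1 = -d_i1/d_o1 = -(8.571)/7.5 = -1.1429.
That image sits 19.429 cm in front of the second lens, so d_o2 = 19.429 cm.
Applying the thin-lens equation again with f_2 = 37 cm and d_o2 = 19.429 cm gives d_i2 = -40.911 cm.
m_2 = -(-40.911)/(19.429) = 2.1057.
Total m = m_1 x m_2 = (-1.1429)(2.1057) = -2.4065.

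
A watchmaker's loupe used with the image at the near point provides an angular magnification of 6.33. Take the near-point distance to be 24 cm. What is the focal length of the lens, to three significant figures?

4.50 cm

For the image at the near point, M = 1 + D/f.
f = D/(M - 1) = 24/(6.33 - 1) = 4.503 cm.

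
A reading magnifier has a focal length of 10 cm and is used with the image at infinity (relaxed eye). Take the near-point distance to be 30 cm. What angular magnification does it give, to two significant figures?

3.0

M = D/f = 30/10 = 3.000.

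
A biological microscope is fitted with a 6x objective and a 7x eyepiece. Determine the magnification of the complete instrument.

42

The overall magnification of a compound microscope is the product of the objective and eyepiece magnifications:
M = M_obj x M_eye = 6 x 7 = 42.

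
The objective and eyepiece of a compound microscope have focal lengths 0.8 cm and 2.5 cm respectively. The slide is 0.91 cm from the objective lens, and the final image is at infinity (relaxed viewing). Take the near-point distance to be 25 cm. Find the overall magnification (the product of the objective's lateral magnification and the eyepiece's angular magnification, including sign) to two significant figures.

Objective: 1/d_i = 1/f_obj - 1/d_o = 1/0.8 - 1/0.91 = 0.15110 cm^-1, so d_i = 6.618 cm.
m_obj = -d_i/d_o = -6.618/0.91 = -7.273.
Eyepiece angular magnification (image at infinity): M_eye = D/f_e = 25/2.5 = 10.000.
Overall M = m_obj x M_eye = (-7.273)(10.000) = -72.73.

-73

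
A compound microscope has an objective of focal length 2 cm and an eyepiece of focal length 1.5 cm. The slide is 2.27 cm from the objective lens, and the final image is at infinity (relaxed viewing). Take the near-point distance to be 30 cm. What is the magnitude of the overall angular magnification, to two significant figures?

Objective: 1/d_i = 1/f_obj - 1/d_o = 1/2 - 1/2.27 = 0.05947 cm^-1, so d_i = 16.815 cm.
m_obj = -d_i/d_o = -16.815/2.27 = -7.407.
Eyepiece angular magnification (image at infinity): M_eye = D/f_e = 30/1.5 = 20.000.
Overall M = m_obj x M_eye = (-7.407)(20.000) = -148.15.
|M| = 148.15.

150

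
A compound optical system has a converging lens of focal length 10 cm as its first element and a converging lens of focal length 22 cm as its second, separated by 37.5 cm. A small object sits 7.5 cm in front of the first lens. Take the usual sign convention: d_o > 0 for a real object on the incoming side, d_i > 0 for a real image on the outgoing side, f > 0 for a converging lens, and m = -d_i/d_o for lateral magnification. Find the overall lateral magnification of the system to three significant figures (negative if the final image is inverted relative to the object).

-1.93

First lens: d_i1 = 1/(1/10 - 1/7.5) = -30.000 cm.
m_1 = -(-30.000)/7.5 = 4.0000.
The intermediate image is virtual, 30.000 cm to the left of lens 1, so d_o2 = L - d_i1 = 37.5 - (-30.000) = 67.500 cm.
Second lens: d_i2 = 1/(1/22 - 1/(67.500)) = 32.637 cm.
m_2 = -(32.637)/(67.500) = -0.4835.
The system's lateral magnification is m_1 m_2 = (4.0000)(-0.4835) = -1.9341.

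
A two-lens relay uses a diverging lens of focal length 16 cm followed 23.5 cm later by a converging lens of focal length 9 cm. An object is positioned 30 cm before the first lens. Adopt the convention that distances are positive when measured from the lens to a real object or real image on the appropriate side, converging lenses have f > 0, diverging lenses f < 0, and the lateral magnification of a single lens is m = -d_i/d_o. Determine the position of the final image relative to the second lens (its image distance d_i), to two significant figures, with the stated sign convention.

12 cm

First lens: d_i1 = 1/(1/(-16) - 1/30) = -10.435 cm.
With d_i1 < 0 the first image is virtual and lies on the object side; the object distance for lens 2 is d_o2 = 23.5 - (-10.435) = 33.935 cm.
Second lens: d_i2 = 1/(1/9 - 1/(33.935)) = 12.248 cm.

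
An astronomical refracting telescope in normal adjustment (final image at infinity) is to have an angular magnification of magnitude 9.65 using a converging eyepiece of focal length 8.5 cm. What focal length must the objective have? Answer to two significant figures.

|M| = f_obj/|f_eye|, so f_obj = |M| x |f_eye| = 9.65 x 8.5 = 82.025 cm.

82 cm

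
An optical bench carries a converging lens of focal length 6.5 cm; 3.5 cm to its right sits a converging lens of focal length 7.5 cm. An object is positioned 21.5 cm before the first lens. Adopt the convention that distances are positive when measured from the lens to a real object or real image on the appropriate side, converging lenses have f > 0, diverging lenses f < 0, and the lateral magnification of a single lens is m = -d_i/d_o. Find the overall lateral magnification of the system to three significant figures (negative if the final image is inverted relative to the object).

Lens 1: 1/d_i1 = 1/f_1 - 1/d_o1 = 1/6.5 - 1/21.5 = 0.10733 cm^-1, so d_i1 = 9.317 cm.
m_1 = -(9.317)/21.5 = -0.4333.
This image would form 9.317 cm past lens 1, i.e. 5.817 cm beyond lens 2, so it is a virtual object for lens 2: d_o2 = 3.5 - 9.317 = -5.817 cm.
Lens 2: 1/d_i2 = 1/f_2 - 1/d_o2 = 1/7.5 - 1/(-5.817) = 0.30525 cm^-1, so d_i2 = 3.276 cm.
m_2 = -(3.276)/(-5.817) = 0.5632.
Total m = m_1 x m_2 = (-0.4333)(0.5632) = -0.2441.

-0.244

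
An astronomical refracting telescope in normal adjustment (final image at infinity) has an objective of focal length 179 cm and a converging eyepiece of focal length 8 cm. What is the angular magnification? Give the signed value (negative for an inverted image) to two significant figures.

M = -f_obj/f_eye = -179/(8) = -22.375.

-22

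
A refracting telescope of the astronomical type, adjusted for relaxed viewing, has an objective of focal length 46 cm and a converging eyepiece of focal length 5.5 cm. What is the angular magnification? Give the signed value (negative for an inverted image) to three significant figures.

-8.36

M = -f_obj/f_eye = -46/(5.5) = -8.364.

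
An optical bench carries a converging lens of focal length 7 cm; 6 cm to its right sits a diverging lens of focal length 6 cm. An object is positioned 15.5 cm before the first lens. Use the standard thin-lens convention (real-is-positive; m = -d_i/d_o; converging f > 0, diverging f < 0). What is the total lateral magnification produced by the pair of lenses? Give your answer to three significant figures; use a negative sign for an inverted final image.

6.46

First lens: d_i1 = 1/(1/7 - 1/15.5) = 12.765 cm.
m_1 = -(12.765)/15.5 = -0.8235.
Since 12.765 cm > 6 cm, the first image lies past the second lens and serves as a virtual object: d_o2 = L - d_i1 = -6.765 cm.
Second lens: d_i2 = 1/(1/(-6) - 1/(-6.765)) = -53.077 cm.
m_2 = -(-53.077)/(-6.765) = -7.8462.
Overall magnification: m = m_1 m_2 = 6.4615.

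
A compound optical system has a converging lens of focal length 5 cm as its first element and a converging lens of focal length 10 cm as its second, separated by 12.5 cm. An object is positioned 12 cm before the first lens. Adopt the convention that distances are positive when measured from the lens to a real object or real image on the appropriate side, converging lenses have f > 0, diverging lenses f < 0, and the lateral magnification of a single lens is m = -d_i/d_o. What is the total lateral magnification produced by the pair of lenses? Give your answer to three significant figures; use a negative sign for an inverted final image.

First lens: d_i1 = 1/(1/5 - 1/12) = 8.571 cm.
m_1 = -(8.571)/12 = -0.7143.
The intermediate image is 8.571 cm to the right of lens 1, so d_o2 = L - d_i1 = 12.5 - 8.571 = 3.929 cm.
Second lens: d_i2 = 1/(1/10 - 1/(3.929)) = -6.471 cm.
m_2 = -(-6.471)/(3.929) = 1.6471.
Total m = m_1 x m_2 = (-0.7143)(1.6471) = -1.1765.

-1.18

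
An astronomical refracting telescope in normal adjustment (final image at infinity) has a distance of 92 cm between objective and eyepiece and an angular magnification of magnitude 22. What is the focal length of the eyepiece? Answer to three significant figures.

4.00 cm

In normal adjustment the tube length equals f_obj + f_eye and |M| = f_obj/f_eye.
So f_obj = 22 f_eye and 22 f_eye + f_eye = 92 cm, giving f_eye = 92/23 = 4.000 cm and f_obj = 88.000 cm.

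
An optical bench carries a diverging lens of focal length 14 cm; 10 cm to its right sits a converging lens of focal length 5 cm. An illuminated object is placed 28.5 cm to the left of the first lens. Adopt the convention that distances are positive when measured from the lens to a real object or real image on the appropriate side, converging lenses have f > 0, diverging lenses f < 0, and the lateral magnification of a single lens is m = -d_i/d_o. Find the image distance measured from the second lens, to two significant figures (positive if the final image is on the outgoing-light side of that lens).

Applying the thin-lens equation to the first lens, 1/(-14) = 1/28.5 + 1/d_i1, which gives d_i1 = -9.388 cm.
The intermediate image is virtual, 9.388 cm to the left of lens 1, so d_o2 = L - d_i1 = 10 - (-9.388) = 19.388 cm.
Applying the thin-lens equation again with f_2 = 5 cm and d_o2 = 19.388 cm gives d_i2 = 6.738 cm.

6.7 cm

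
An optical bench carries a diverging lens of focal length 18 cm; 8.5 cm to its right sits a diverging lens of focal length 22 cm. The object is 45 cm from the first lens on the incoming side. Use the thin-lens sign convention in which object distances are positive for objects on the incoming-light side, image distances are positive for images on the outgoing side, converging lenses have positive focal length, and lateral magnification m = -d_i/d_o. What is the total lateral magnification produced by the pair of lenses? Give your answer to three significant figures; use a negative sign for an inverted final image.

Applying the thin-lens equation to the first lens, 1/(-18) = 1/45 + 1/d_i1, which gives d_i1 = -12.857 cm.
Its lateral magnification is m_1 = -d_i1/d_o1 = -(-12.857)/45 = 0.2857.
The intermediate image is virtual, 12.857 cm to the left of lens 1, so d_o2 = L - d_i1 = 8.5 - (-12.857) = 21.357 cm.
Applying the thin-lens equation again with f_2 = -22 cm and d_o2 = 21.357 cm gives d_i2 = -10.837 cm.
m_2 = -(-10.837)/(21.357) = 0.5074.
Total m = m_1 x m_2 = (0.2857)(0.5074) = 0.1450.

0.145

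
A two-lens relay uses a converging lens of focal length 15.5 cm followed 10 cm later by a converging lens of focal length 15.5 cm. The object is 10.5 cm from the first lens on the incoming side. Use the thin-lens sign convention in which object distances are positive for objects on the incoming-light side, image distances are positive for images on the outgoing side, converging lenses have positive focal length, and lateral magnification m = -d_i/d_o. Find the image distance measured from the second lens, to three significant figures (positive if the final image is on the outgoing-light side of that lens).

First lens: d_i1 = 1/(1/15.5 - 1/10.5) = -32.550 cm.
With d_i1 < 0 the first image is virtual and lies on the object side; the object distance for lens 2 is d_o2 = 10 - (-32.550) = 42.550 cm.
Second lens: d_i2 = 1/(1/15.5 - 1/(42.550)) = 24.382 cm.

24.4 cm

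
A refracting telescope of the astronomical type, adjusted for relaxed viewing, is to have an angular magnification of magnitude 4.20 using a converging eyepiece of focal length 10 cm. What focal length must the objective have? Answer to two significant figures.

42 cm

|M| = f_obj/|f_eye|, so f_obj = |M| x |f_eye| = 4.2 x 10 = 42.000 cm.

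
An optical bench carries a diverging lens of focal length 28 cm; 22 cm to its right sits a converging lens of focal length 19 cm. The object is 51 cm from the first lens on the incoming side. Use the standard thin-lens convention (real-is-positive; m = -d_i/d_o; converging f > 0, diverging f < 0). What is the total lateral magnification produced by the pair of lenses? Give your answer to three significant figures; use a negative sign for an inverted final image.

-0.320

Lens 1: 1/d_i1 = 1/f_1 - 1/d_o1 = 1/(-28) - 1/51 = -0.05532 cm^-1, so d_i1 = -18.076 cm.
m_1 = -(-18.076)/51 = 0.3544.
With d_i1 < 0 the first image is virtual and lies on the object side; the object distance for lens 2 is d_o2 = 22 - (-18.076) = 40.076 cm.
Lens 2: 1/d_i2 = 1/f_2 - 1/d_o2 = 1/19 - 1/(40.076) = 0.02768 cm^-1, so d_i2 = 36.129 cm.
m_2 = -(36.129)/(40.076) = -0.9015.
Overall magnification: m = m_1 m_2 = -0.3195.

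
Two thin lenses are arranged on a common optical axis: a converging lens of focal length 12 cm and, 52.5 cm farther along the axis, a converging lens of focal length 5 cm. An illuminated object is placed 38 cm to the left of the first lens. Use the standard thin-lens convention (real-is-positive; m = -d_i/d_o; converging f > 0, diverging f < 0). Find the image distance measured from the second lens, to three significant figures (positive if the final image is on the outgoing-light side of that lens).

5.83 cm

First lens: d_i1 = 1/(1/12 - 1/38) = 17.538 cm.
Object distance for lens 2: d_o2 = 52.5 - 17.538 = 34.962 cm.
Second lens: d_i2 = 1/(1/5 - 1/(34.962)) = 5.834 cm.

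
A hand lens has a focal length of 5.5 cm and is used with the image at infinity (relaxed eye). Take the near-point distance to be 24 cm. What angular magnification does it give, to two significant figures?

4.4

M = D/f = 24/5.5 = 4.364.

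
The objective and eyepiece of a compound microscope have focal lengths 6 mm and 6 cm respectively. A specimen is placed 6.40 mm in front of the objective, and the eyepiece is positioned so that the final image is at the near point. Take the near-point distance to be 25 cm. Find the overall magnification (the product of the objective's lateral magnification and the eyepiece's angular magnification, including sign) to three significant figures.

Convert to cm: f_obj = 6 mm = 0.6 cm; d_o = 6.40 mm = 0.64 cm.
Objective: 1/d_i = 1/f_obj - 1/d_o = 1/0.6 - 1/0.64 = 0.10417 cm^-1, so d_i = 9.600 cm.
m_obj = -d_i/d_o = -9.600/0.64 = -15.000.
Eyepiece angular magnification (image at near point): M_eye = 1 + D/f_e = 1 + 25/6 = 5.167.
Overall M = m_obj x M_eye = (-15.000)(5.167) = -77.50.

-77.5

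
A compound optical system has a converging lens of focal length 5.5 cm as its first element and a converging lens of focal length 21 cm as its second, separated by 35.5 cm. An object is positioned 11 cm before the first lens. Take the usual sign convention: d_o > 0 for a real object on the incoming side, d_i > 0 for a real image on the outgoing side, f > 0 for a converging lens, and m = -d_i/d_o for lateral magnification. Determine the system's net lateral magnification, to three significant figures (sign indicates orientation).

Lens 1: 1/d_i1 = 1/f_1 - 1/d_o1 = 1/5.5 - 1/11 = 0.09091 cm^-1, so d_i1 = 11.000 cm.
m_1 = -(11.000)/11 = -1.0000.
Object distance for lens 2: d_o2 = 35.5 - 11.000 = 24.500 cm.
Lens 2: 1/d_i2 = 1/f_2 - 1/d_o2 = 1/21 - 1/(24.500) = 0.00680 cm^-1, so d_i2 = 147.000 cm.
m_2 = -(147.000)/(24.500) = -6.0000.
Overall magnification: m = m_1 m_2 = 6.0000.

6.00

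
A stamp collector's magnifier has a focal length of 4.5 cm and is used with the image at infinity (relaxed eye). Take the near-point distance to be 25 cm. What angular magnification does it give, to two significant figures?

M = D/f = 25/4.5 = 5.556.

5.6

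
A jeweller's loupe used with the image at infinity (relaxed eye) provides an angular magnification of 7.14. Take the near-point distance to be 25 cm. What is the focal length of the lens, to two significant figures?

For the image at infinity, M = D/f.
f = D/M = 25/7.14 = 3.501 cm.

3.5 cm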